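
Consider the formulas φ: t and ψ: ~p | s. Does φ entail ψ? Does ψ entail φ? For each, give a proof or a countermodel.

(⟹) This fails. Under s = F, p = T, t = T, the left side is true but the right side is false.

(⟸) This fails. Under s = F, p = F, t = F, the left side is false but the right side is true.

(⇒) fails and (⇐) fails.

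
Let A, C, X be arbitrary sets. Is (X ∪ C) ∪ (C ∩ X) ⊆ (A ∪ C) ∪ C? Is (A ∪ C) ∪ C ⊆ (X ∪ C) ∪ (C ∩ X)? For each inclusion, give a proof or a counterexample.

Neither inclusion holds.

(⟹) This inclusion fails. Take A = ∅, C = ∅, X = {1}; then 1 ∈ (X ∪ C) ∪ (C ∩ X) but 1 ∉ (A ∪ C) ∪ C.

(⟸) This inclusion fails. Take A = {1}, C = ∅, X = ∅; then 1 ∈ (A ∪ C) ∪ C but 1 ∉ (X ∪ C) ∪ (C ∩ X).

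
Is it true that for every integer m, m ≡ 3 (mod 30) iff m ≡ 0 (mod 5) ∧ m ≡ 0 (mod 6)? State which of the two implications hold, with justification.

(⇒) fails and (⇐) fails.

(⟹) This fails: m = 3 gives 3 ≡ 3 (mod 30) but 3 ≡ 3 (mod 5), so the conjunction on the right does not hold.

(⟸) This fails: m = 0 satisfies both congruences on the right (0 ≡ 0 mod 5 and 0 ≡ 0 mod 6) yet 0 ≡ 0 (mod 30), not 3.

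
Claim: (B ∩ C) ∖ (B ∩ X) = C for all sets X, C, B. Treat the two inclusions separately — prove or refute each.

The sets are not equal: only the forward inclusion holds.

(⊇) This inclusion fails. Take X = ∅, C = {1}, B = ∅; then 1 ∈ C but 1 ∉ (B ∩ C) ∖ (B ∩ X).

(⊆) Let x ∈ (B ∩ C) ∖ (B ∩ X). Then x ∈ C ∩ B and x ∉ X, from which x ∈ C.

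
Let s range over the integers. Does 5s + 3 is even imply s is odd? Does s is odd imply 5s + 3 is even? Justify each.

(⟸) Suppose s is odd; write s = 2j + 1. Then 5s + 3 = 5·(2j + 1) + 3 = 2·5j + 8, which is even.

(⟹) Suppose 5s + 3 is even. Since 5 is odd, 5s and s have the same parity, so 5s + 3 ≡ s + 3 (mod 2). As 3 is odd, 5s + 3 is even exactly when s is odd. Thus s is odd.

Equivalent; both directions hold.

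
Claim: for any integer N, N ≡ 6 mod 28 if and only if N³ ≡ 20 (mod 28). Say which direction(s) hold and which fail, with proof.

The forward direction holds; the converse fails.

(⟸) This fails: take N = 10. Then 10³ = 1000 ≡ 20 (mod 28), yet 10 ≡ 10 (mod 28), not 6.

(⟹) Suppose N ≡ 6 mod 28. Write N = 28j + 6. Then (28j + 6)³ = 21952j³ + 14112j² + 3024j + 216 = 28(784j³ + 504j² + 108j + 7) + 20, so N³ ≡ 20 (mod 28).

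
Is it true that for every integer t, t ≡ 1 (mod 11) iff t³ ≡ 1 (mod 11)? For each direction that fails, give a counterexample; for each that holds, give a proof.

Both directions hold; the statement is true.

(→) Suppose t ≡ 1 (mod 11). Write t = 11j + 1. Then (11j + 1)³ = 1331j³ + 363j² + 33j + 1 = 11(121j³ + 33j² + 3j) + 1, so t³ ≡ 1 (mod 11).

(←) Conversely, suppose t³ ≡ 1 (mod 11). The only residue r in {0, …, 10} with r³ ≡ 1 (mod 11) is r = 1, so t ≡ 1 (mod 11).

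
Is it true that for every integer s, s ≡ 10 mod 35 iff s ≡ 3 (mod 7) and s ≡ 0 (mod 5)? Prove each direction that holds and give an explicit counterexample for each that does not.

Forward direction. Suppose s ≡ 10 (mod 35); write s = 35j + 10. Since 7 ∣ 35, reducing mod 7 gives s ≡ 10 ≡ 3 (mod 7); since 5 ∣ 35, reducing mod 5 gives s ≡ 10 ≡ 0 (mod 5).

Converse. If s ≡ 3 (mod 7) and s ≡ 0 (mod 5), then by the Chinese remainder theorem s ≡ 10 (mod 35). This is exactly s ≡ 10 (mod 35).

Both directions hold.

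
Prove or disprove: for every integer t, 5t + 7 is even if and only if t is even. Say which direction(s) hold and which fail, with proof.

Both directions fail.

(⇒) This fails: t = 3 gives 5t + 7 = 22, which is even, but 3 is odd, not even.

(⇐) This also fails: t = 6 is even, but 5t + 7 = 37 is odd, not even.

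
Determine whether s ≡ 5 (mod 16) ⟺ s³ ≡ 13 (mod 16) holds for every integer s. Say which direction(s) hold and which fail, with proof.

Forward direction. Suppose s ≡ 5 (mod 16). Write s = 16j + 5. Then (16j + 5)³ = 4096j³ + 3840j² + 1200j + 125 = 16(256j³ + 240j² + 75j + 7) + 13, so s³ ≡ 13 (mod 16).

Converse. Suppose s³ ≡ 13 (mod 16). The only residue r in {0, …, 15} with r³ ≡ 13 (mod 16) is r = 5, so s ≡ 5 (mod 16).

Both directions hold.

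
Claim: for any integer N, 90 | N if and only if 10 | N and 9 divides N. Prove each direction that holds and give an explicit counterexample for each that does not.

(⇒) If 90 ∣ N, write N = 90q. Since 90 = 9·10, N = 10·(9q), so 10 ∣ N; and since 90 = 10·9, N = 9·(10q), so 9 ∣ N.

(⇐) Suppose 10 ∣ N and 9 ∣ N. Any common multiple of 10 and 9 is a multiple of their lcm; here gcd(10, 9) = 1, so lcm(10, 9) = 10·9 = 90, so 90 ∣ N.

Equivalent; both directions hold.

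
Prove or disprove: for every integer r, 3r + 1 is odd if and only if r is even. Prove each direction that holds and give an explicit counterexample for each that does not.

[⇐] Suppose r is even; write r = 2j. Then 3r + 1 = 3·(2j) + 1 = 2·3j + 1, which is odd.

[⇒] Suppose 3r + 1 is odd. Since 3 is odd, 3r and r have the same parity, so 3r + 1 ≡ r + 1 (mod 2). As 1 is odd, 3r + 1 is odd exactly when r is even. Thus r is even.

The biconditional holds.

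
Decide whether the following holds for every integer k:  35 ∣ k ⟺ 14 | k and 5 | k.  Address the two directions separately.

Forward direction. This fails: take k = 35. Certainly 35 ∣ 35, but 14 ∤ 35.

Converse. Suppose 14 ∣ k and 5 ∣ k. Any common multiple of 14 and 5 is a multiple of their lcm; here gcd(14, 5) = 1, so lcm(14, 5) = 14·5 = 70, so 70 ∣ k. Since 35 ∣ 70, it follows that 35 ∣ k.

(⇒) fails; (⇐) holds.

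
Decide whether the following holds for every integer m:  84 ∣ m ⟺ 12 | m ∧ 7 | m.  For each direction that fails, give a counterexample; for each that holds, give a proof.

Equivalent; both directions hold.

[⇒] If 84 ∣ m, write m = 84q. Since 84 = 7·12, m = 12·(7q), so 12 ∣ m; and since 84 = 12·7, m = 7·(12q), so 7 ∣ m.

[⇐] Suppose 12 ∣ m and 7 ∣ m. Any common multiple of 12 and 7 is a multiple of their lcm; here gcd(12, 7) = 1, so lcm(12, 7) = 12·7 = 84, so 84 ∣ m.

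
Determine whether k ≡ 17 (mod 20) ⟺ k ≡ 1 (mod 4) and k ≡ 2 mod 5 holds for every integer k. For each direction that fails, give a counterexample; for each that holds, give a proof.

Equivalent; both directions hold.

Forward direction. Suppose k ≡ 17 (mod 20); write k = 20j + 17. Since 4 ∣ 20, reducing mod 4 gives k ≡ 17 ≡ 1 (mod 4); since 5 ∣ 20, reducing mod 5 gives k ≡ 17 ≡ 2 (mod 5).

Converse. If k ≡ 1 (mod 4) and k ≡ 2 (mod 5), then by the Chinese remainder theorem k ≡ 17 (mod 20). This is exactly k ≡ 17 (mod 20).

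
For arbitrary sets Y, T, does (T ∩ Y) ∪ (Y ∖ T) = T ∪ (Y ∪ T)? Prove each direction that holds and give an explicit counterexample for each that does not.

Only the forward inclusion holds.

(⟹) Let x ∈ (T ∩ Y) ∪ (Y ∖ T). Then either x ∈ Y and x ∉ T; or x ∈ Y ∩ T. In each case x ∈ T ∪ (Y ∪ T), so (T ∩ Y) ∪ (Y ∖ T) ⊆ T ∪ (Y ∪ T).

(⟸) This inclusion fails. Take Y = ∅, T = {1}; then 1 ∈ T ∪ (Y ∪ T) but 1 ∉ (T ∩ Y) ∪ (Y ∖ T).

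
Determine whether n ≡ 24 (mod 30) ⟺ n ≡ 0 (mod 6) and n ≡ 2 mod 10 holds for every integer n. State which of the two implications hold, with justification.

(⇒) This fails: n = 24 gives 24 ≡ 24 (mod 30) but 24 ≡ 4 (mod 10), so the conjunction on the right does not hold.

(⇐) This fails: n = 12 satisfies both congruences on the right (12 ≡ 0 mod 6 and 12 ≡ 2 mod 10) yet 12 ≡ 12 (mod 30), not 24.

Neither direction holds.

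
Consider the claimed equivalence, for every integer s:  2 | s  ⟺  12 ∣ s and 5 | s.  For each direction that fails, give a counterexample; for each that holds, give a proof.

[⇒] This fails: take s = 2. Certainly 2 ∣ 2, but 12 ∤ 2.

[⇐] Suppose 12 ∣ s and 5 ∣ s. Any common multiple of 12 and 5 is a multiple of their lcm; here gcd(12, 5) = 1, so lcm(12, 5) = 12·5 = 60, so 60 ∣ s. Since 2 ∣ 60, it follows that 2 ∣ s.

Only the reverse direction holds.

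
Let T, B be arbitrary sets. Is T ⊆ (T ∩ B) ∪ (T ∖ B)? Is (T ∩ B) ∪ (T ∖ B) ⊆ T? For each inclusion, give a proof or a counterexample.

The two sets are equal.

Forward inclusion. Let x ∈ T. Then either x ∈ T and x ∉ B; or x ∈ T ∩ B. In each case x ∈ (T ∩ B) ∪ (T ∖ B), so T ⊆ (T ∩ B) ∪ (T ∖ B).

Reverse inclusion. Let x ∈ (T ∩ B) ∪ (T ∖ B). Then either x ∈ T and x ∉ B; or x ∈ T ∩ B. In each case x ∈ T, so (T ∩ B) ∪ (T ∖ B) ⊆ T.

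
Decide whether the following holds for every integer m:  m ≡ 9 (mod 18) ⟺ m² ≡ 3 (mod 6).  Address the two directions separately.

(⇒) holds; (⇐) fails.

(⟹) Suppose m ≡ 9 (mod 18). Then m² ≡ 9² = 81 (mod 18), and since 6 ∣ 18, also m² ≡ 3 (mod 6).

(⟸) This fails: take m = 3. Then 3² = 9 ≡ 3 (mod 6), yet 3 ≡ 3 (mod 18), not 9.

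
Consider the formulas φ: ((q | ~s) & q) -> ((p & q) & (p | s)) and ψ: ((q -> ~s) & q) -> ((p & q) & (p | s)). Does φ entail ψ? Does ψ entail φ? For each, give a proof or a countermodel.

Only the forward implication holds.

[⇒] Assume the antecedent. If p is true, the consequent reduces to true regardless of the other variables. If p is false, the antecedent forces (p = F, q = F, s = F) or (p = F, q = F, s = T), and the consequent holds there. Either way the consequent holds.

[⇐] This fails. Under p = F, q = T, s = T, the left side is false but the right side is true.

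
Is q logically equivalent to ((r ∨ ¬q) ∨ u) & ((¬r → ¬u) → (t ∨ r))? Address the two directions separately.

Neither direction holds.

(⟹) This fails. Under q = T, t = F, u = F, r = F, the left side is true but the right side is false.

(⟸) This fails. Under q = F, t = T, u = F, r = F, the left side is false but the right side is true.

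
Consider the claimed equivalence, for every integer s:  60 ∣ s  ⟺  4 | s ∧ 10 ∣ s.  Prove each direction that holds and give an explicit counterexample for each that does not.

Not equivalent: only (⇒) holds.

(⟸) This fails: take s = 20. Both 4 ∣ 20 and 10 ∣ 20, yet 20 is not a multiple of 60 (since 20 = 0·60 + 20), so 60 ∤ 20.

(⟹) If 60 ∣ s, write s = 60q. Since 60 = 15·4, s = 4·(15q), so 4 ∣ s; and since 60 = 6·10, s = 10·(6q), so 10 ∣ s.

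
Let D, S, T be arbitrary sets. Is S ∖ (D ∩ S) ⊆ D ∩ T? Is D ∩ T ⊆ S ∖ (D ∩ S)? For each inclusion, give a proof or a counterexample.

Forward inclusion. This inclusion fails. Take D = ∅, S = {1}, T = ∅; then 1 ∈ S ∖ (D ∩ S) but 1 ∉ D ∩ T.

Reverse inclusion. This inclusion fails. Take D = {1}, S = ∅, T = {1}; then 1 ∈ D ∩ T but 1 ∉ S ∖ (D ∩ S).

(⊆) fails and (⊇) fails.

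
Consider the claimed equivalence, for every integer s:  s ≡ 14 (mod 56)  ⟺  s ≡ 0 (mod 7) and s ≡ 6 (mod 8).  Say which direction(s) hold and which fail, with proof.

The biconditional holds.

(→) Suppose s ≡ 14 (mod 56); write s = 56j + 14. Since 7 ∣ 56, reducing mod 7 gives s ≡ 14 ≡ 0 (mod 7); since 8 ∣ 56, reducing mod 8 gives s ≡ 14 ≡ 6 (mod 8).

(←) Conversely, if s ≡ 0 (mod 7) and s ≡ 6 (mod 8), then by the Chinese remainder theorem s ≡ 14 (mod 56). This is exactly s ≡ 14 (mod 56).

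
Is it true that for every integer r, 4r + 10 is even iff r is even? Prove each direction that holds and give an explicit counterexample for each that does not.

Only the converse holds.

(⟹) This fails: take r = 7. Then 4r + 10 = 38, which is even, yet r = 7 is odd, not even.

(⟸) Suppose r is even. Since 4 is even, 4r is even for every r, so 4r + 10 has the same parity as 10, which is even. Hence 4r + 10 is even.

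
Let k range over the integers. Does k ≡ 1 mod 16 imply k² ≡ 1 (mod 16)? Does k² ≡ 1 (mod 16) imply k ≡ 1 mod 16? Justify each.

Forward direction. Suppose k ≡ 1 mod 16. Write k = 16j + 1. Then (16j + 1)² = 256j² + 32j + 1 = 16(16j² + 2j) + 1, so k² ≡ 1 (mod 16).

Converse. This fails: take k = 7. Then 7² = 49 ≡ 1 (mod 16), yet 7 ≡ 7 (mod 16), not 1.

Only the forward direction holds.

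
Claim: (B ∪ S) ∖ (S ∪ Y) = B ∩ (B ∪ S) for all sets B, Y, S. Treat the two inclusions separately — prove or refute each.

(⟹) Let x ∈ (B ∪ S) ∖ (S ∪ Y). Then x ∈ B and x ∉ Y, S, from which x ∈ B ∩ (B ∪ S).

(⟸) This inclusion fails. Take B = {1}, Y = {1}, S = ∅; then 1 ∈ B ∩ (B ∪ S) but 1 ∉ (B ∪ S) ∖ (S ∪ Y).

The sets are not equal: only the forward inclusion holds.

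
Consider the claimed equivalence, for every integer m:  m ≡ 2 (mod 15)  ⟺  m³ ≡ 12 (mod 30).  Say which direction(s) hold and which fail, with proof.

[⇒] This fails: take m = 2. Then 2 ≡ 2 (mod 15), but 2³ = 8 ≡ 8 (mod 30), not 12.

[⇐] This fails: take m = 18. Then 18³ = 5832 ≡ 12 (mod 30), yet 18 ≡ 3 (mod 15), not 2.

Neither direction holds.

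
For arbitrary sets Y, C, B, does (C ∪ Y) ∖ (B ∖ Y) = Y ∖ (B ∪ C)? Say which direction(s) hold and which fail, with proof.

Forward inclusion. This inclusion fails. Take Y = ∅, C = {1}, B = ∅; then 1 ∈ (C ∪ Y) ∖ (B ∖ Y) but 1 ∉ Y ∖ (B ∪ C).

Reverse inclusion. Let x ∈ Y ∖ (B ∪ C). Then x ∈ Y and x ∉ C, B, from which x ∈ (C ∪ Y) ∖ (B ∖ Y).

The sets are not equal: only the reverse inclusion holds.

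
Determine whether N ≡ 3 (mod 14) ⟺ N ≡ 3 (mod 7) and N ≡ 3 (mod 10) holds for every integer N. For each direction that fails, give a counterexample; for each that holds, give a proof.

Only the converse holds.

[⇐] If N ≡ 3 (mod 7) and N ≡ 3 (mod 10), then by the Chinese remainder theorem N ≡ 3 (mod 70). Since 3 ≡ 3 (mod 14) and 14 ∣ 70, we get N ≡ 3 (mod 14).

[⇒] This fails: N = 45 gives 45 ≡ 3 (mod 14) but 45 ≡ 5 (mod 10), so the conjunction on the right does not hold.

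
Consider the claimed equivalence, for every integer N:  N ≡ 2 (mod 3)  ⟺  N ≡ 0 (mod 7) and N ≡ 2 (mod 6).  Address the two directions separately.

(⇒) fails; (⇐) holds.

[⇒] This fails: N = 32 gives 32 ≡ 2 (mod 3) but 32 ≡ 4 (mod 7), so the conjunction on the right does not hold.

[⇐] Conversely, if N ≡ 0 (mod 7) and N ≡ 2 (mod 6), then by the Chinese remainder theorem N ≡ 14 (mod 42). Since 14 ≡ 2 (mod 3) and 3 ∣ 42, we get N ≡ 2 (mod 3).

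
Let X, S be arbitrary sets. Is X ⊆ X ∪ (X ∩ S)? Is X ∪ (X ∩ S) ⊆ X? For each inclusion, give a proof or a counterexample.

(⟹) Let x ∈ X. Then either x ∈ X and x ∉ S; or x ∈ X ∩ S. In each case x ∈ X ∪ (X ∩ S), so X ⊆ X ∪ (X ∩ S).

(⟸) Let x ∈ X ∪ (X ∩ S). Then either x ∈ X and x ∉ S; or x ∈ X ∩ S. In each case x ∈ X, so X ∪ (X ∩ S) ⊆ X.

The two sets are equal.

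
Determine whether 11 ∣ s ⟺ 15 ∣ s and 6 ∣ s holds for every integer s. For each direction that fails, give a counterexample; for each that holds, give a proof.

(→) This fails: take s = 11. Certainly 11 ∣ 11, but 15 ∤ 11.

(←) This fails: take s = 30. Both 15 ∣ 30 and 6 ∣ 30, yet 30 is not a multiple of 11 (since 30 = 2·11 + 8), so 11 ∤ 30.

Both directions fail.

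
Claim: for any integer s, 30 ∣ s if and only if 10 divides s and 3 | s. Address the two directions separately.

Forward direction. If 30 ∣ s, write s = 30q. Since 30 = 3·10, s = 10·(3q), so 10 ∣ s; and since 30 = 10·3, s = 3·(10q), so 3 ∣ s.

Converse. Suppose 10 ∣ s and 3 ∣ s. Any common multiple of 10 and 3 is a multiple of their lcm; here gcd(10, 3) = 1, so lcm(10, 3) = 10·3 = 30, so 30 ∣ s.

Both implications hold.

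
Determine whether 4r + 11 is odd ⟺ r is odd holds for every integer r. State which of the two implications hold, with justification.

(⟸) Suppose r is odd. Since 4 is even, 4r is even for every r, so 4r + 11 has the same parity as 11, which is odd. Hence 4r + 11 is odd.

(⟹) This fails: take r = 4. Then 4r + 11 = 27, which is odd, yet r = 4 is even, not odd.

Not equivalent: only (⇐) holds.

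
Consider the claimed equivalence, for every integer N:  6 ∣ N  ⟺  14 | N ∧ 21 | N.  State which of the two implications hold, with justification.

Only the converse holds.

[⇐] Suppose 14 ∣ N and 21 ∣ N. Any common multiple of 14 and 21 is a multiple of their lcm; here lcm(14, 21) = 14·21/gcd(14, 21) = 294/7 = 42, so 42 ∣ N. Since 6 ∣ 42, it follows that 6 ∣ N.

[⇒] This fails: take N = 6. Certainly 6 ∣ 6, but 14 ∤ 6.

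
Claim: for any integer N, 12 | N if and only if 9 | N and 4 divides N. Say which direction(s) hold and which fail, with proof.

Only the converse holds.

[⇒] This fails: take N = 12. Certainly 12 ∣ 12, but 9 ∤ 12.

[⇐] Suppose 9 ∣ N and 4 ∣ N. Any common multiple of 9 and 4 is a multiple of their lcm; here gcd(9, 4) = 1, so lcm(9, 4) = 9·4 = 36, so 36 ∣ N. Since 12 ∣ 36, it follows that 12 ∣ N.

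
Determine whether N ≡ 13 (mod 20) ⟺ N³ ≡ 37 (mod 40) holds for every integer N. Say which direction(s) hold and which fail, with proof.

(→) This fails: take N = 33. Then 33 ≡ 13 (mod 20), but 33³ = 35937 ≡ 17 (mod 40), not 37.

(←) Conversely, the residues r modulo 40 with r³ ≡ 37 (mod 40) are exactly {13}, and each is ≡ 13 (mod 20).

Not equivalent: only (⇐) holds.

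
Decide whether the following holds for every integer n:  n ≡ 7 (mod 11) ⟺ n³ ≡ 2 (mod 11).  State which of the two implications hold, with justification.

Forward direction. Suppose n ≡ 7 (mod 11). Write n = 11j + 7. Then (11j + 7)³ = 1331j³ + 2541j² + 1617j + 343 = 11(121j³ + 231j² + 147j + 31) + 2, so n³ ≡ 2 (mod 11).

Converse. For the converse, argue contrapositively. If n ≢ 7 (mod 11), then n is congruent to one of 0, 1, 2, 3, 4, 5, 6, 8, 9, 10 modulo 11, and these give n³ ≡ 0, 1, 8, 5, 9, 4, 7, 6, 3, 10 respectively — never 2.

Equivalent; both directions hold.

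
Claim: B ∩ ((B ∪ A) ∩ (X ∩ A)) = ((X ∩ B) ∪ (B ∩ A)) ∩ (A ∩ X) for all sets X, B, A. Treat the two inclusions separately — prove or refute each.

The two sets are equal.

Forward inclusion. Let x ∈ B ∩ ((B ∪ A) ∩ (X ∩ A)). Then x ∈ X ∩ B ∩ A, from which x ∈ ((X ∩ B) ∪ (B ∩ A)) ∩ (A ∩ X).

Reverse inclusion. Let x ∈ ((X ∩ B) ∪ (B ∩ A)) ∩ (A ∩ X). Then x ∈ X ∩ B ∩ A, from which x ∈ B ∩ ((B ∪ A) ∩ (X ∩ A)).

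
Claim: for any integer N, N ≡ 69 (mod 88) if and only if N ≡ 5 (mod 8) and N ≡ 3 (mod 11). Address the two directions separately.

Equivalent; both directions hold.

[⇒] Suppose N ≡ 69 (mod 88); write N = 88j + 69. Since 8 ∣ 88, reducing mod 8 gives N ≡ 69 ≡ 5 (mod 8); since 11 ∣ 88, reducing mod 11 gives N ≡ 69 ≡ 3 (mod 11).

[⇐] Conversely, if N ≡ 5 (mod 8) and N ≡ 3 (mod 11), then by the Chinese remainder theorem N ≡ 69 (mod 88). This is exactly N ≡ 69 (mod 88).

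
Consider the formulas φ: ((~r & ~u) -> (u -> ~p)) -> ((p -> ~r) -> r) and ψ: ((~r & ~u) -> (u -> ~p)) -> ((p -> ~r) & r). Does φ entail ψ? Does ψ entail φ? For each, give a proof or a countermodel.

Forward direction. This fails. Under r = T, p = T, u = F, the left side is true but the right side is false.

Converse. Assume the antecedent. If r is true, the consequent reduces to true regardless of the other variables. If r is false, the antecedent cannot hold. Either way the consequent holds.

Only the reverse direction holds.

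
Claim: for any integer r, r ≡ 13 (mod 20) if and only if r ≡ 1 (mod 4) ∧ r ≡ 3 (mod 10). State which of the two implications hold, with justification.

Both directions hold; the statement is true.

[⇒] Suppose r ≡ 13 (mod 20); write r = 20j + 13. Since 4 ∣ 20, reducing mod 4 gives r ≡ 13 ≡ 1 (mod 4); since 10 ∣ 20, reducing mod 10 gives r ≡ 13 ≡ 3 (mod 10).

[⇐] Conversely, if r ≡ 1 (mod 4) and r ≡ 3 (mod 10), then by the Chinese remainder theorem r ≡ 13 (mod 20). This is exactly r ≡ 13 (mod 20).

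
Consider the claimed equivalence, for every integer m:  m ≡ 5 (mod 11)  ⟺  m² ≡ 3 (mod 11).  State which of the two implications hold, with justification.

Not equivalent: only (⇒) holds.

Forward direction. Suppose m ≡ 5 (mod 11). Write m = 11j + 5. Then (11j + 5)² = 121j² + 110j + 25 = 11(11j² + 10j + 2) + 3, so m² ≡ 3 (mod 11).

Converse. This fails: take m = 6. Then 6² = 36 ≡ 3 (mod 11), yet 6 ≡ 6 (mod 11), not 5.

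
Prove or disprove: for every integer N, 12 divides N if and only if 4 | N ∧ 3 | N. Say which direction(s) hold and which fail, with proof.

[⇐] Suppose 4 ∣ N and 3 ∣ N. Any common multiple of 4 and 3 is a multiple of their lcm; here gcd(4, 3) = 1, so lcm(4, 3) = 4·3 = 12, so 12 ∣ N.

[⇒] If 12 ∣ N, write N = 12q. Since 12 = 3·4, N = 4·(3q), so 4 ∣ N; and since 12 = 4·3, N = 3·(4q), so 3 ∣ N.

Both directions hold; the statement is true.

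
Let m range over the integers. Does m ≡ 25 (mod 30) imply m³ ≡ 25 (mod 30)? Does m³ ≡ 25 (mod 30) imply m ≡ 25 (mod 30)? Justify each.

(→) Suppose m ≡ 25 (mod 30). Write m = 30j + 25. Then (30j + 25)³ = 27000j³ + 67500j² + 56250j + 15625 = 30(900j³ + 2250j² + 1875j + 520) + 25, so m³ ≡ 25 (mod 30).

(←) Conversely, suppose m³ ≡ 25 (mod 30). The only residue r in {0, …, 29} with r³ ≡ 25 (mod 30) is r = 25, so m ≡ 25 (mod 30).

Both directions hold; the statement is true.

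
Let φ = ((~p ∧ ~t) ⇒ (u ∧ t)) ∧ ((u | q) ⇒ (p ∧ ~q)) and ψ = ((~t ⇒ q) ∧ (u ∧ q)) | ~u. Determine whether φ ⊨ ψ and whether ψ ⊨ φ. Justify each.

Both directions fail.

[⇒] This fails. Under p = T, t = F, u = T, q = F, the left side is true but the right side is false.

[⇐] This fails. Under p = F, t = F, u = F, q = F, the left side is false but the right side is true.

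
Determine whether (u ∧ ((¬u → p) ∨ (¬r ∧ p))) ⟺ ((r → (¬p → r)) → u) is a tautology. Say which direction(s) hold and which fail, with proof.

[⇐] Assume the antecedent. If u is true, u ∧ ((¬u → p) ∨ (¬r ∧ p)) reduces to true regardless of the other variables. If u is false, the antecedent cannot hold. Either way u ∧ ((¬u → p) ∨ (¬r ∧ p)) holds.

[⇒] Assume the antecedent. If u is true, (r → (¬p → r)) → u reduces to true regardless of the other variables. If u is false, the antecedent cannot hold. Either way (r → (¬p → r)) → u holds.

Both implications hold.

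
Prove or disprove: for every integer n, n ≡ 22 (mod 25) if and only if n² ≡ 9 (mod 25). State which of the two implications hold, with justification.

Only the forward implication holds.

(⟹) Suppose n ≡ 22 (mod 25). Write n = 25j + 22. Then (25j + 22)² = 625j² + 1100j + 484 = 25(25j² + 44j + 19) + 9, so n² ≡ 9 (mod 25).

(⟸) This fails: take n = 3. Then 3² = 9 ≡ 9 (mod 25), yet 3 ≡ 3 (mod 25), not 22.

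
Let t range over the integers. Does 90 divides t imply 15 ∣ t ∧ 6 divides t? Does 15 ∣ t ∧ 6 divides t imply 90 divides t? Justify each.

Not equivalent: only (⇒) holds.

(⇐) This fails: take t = 30. Both 15 ∣ 30 and 6 ∣ 30, yet 30 is not a multiple of 90 (since 30 = 0·90 + 30), so 90 ∤ 30.

(⇒) If 90 ∣ t, write t = 90q. Since 90 = 6·15, t = 15·(6q), so 15 ∣ t; and since 90 = 15·6, t = 6·(15q), so 6 ∣ t.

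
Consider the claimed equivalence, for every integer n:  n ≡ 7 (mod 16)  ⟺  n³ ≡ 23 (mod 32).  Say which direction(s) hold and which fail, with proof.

[⇒] This fails: take n = 23. Then 23 ≡ 7 (mod 16), but 23³ = 12167 ≡ 7 (mod 32), not 23.

[⇐] Conversely, the residues r modulo 32 with r³ ≡ 23 (mod 32) are exactly {7}, and each is ≡ 7 (mod 16).

Only the converse holds.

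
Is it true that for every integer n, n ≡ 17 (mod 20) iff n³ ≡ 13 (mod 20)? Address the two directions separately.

(→) Suppose n ≡ 17 (mod 20). Write n = 20j + 17. Then (20j + 17)³ = 8000j³ + 20400j² + 17340j + 4913 = 20(400j³ + 1020j² + 867j + 245) + 13, so n³ ≡ 13 (mod 20).

(←) Conversely, suppose n³ ≡ 13 (mod 20). The only residue r in {0, …, 19} with r³ ≡ 13 (mod 20) is r = 17, so n ≡ 17 (mod 20).

Both directions hold; the statement is true.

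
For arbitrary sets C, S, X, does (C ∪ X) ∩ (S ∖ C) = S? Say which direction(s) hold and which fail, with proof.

(⊆) holds; (⊇) fails.

(⟹) Let x ∈ (C ∪ X) ∩ (S ∖ C). Then x ∈ S ∩ X and x ∉ C, from which x ∈ S.

(⟸) This inclusion fails. Take C = ∅, S = {1}, X = ∅; then 1 ∈ S but 1 ∉ (C ∪ X) ∩ (S ∖ C).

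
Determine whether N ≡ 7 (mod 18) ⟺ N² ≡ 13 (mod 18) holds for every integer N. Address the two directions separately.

Not equivalent: only (⇒) holds.

(⇒) Suppose N ≡ 7 (mod 18). Write N = 18j + 7. Then (18j + 7)² = 324j² + 252j + 49 = 18(18j² + 14j + 2) + 13, so N² ≡ 13 (mod 18).

(⇐) This fails: take N = 11. Then 11² = 121 ≡ 13 (mod 18), yet 11 ≡ 11 (mod 18), not 7.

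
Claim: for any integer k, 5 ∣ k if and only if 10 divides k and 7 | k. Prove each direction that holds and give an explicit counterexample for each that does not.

[⇒] This fails: take k = 5. Certainly 5 ∣ 5, but 10 ∤ 5.

[⇐] Suppose 10 ∣ k and 7 ∣ k. Any common multiple of 10 and 7 is a multiple of their lcm; here gcd(10, 7) = 1, so lcm(10, 7) = 10·7 = 70, so 70 ∣ k. Since 5 ∣ 70, it follows that 5 ∣ k.

The forward direction fails; the converse holds.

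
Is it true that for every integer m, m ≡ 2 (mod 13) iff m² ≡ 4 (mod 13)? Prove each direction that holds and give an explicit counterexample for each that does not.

(⇒) holds; (⇐) fails.

Forward direction. Suppose m ≡ 2 (mod 13). Write m = 13j + 2. Then (13j + 2)² = 169j² + 52j + 4 = 13(13j² + 4j) + 4, so m² ≡ 4 (mod 13).

Converse. This fails: take m = 11. Then 11² = 121 ≡ 4 (mod 13), yet 11 ≡ 11 (mod 13), not 2.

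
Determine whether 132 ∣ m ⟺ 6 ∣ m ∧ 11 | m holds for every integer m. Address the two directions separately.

The forward direction holds; the converse fails.

(→) If 132 ∣ m, write m = 132q. Since 132 = 22·6, m = 6·(22q), so 6 ∣ m; and since 132 = 12·11, m = 11·(12q), so 11 ∣ m.

(←) This fails: take m = 66. Both 6 ∣ 66 and 11 ∣ 66, yet 66 is not a multiple of 132 (since 66 = 0·132 + 66), so 132 ∤ 66.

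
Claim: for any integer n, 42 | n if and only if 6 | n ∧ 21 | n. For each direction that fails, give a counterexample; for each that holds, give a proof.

(←) Suppose 6 ∣ n and 21 ∣ n. Any common multiple of 6 and 21 is a multiple of their lcm; here lcm(6, 21) = 6·21/gcd(6, 21) = 126/3 = 42, so 42 ∣ n.

(→) If 42 ∣ n, write n = 42q. Since 42 = 7·6, n = 6·(7q), so 6 ∣ n; and since 42 = 2·21, n = 21·(2q), so 21 ∣ n.

The biconditional holds.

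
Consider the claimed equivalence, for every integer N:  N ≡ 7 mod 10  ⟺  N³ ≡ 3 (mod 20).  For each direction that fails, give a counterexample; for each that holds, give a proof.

Only the converse holds.

(⟸) The residues r modulo 20 with r³ ≡ 3 (mod 20) are exactly {7}, and each is ≡ 7 (mod 10).

(⟹) This fails: take N = 17. Then 17 ≡ 7 (mod 10), but 17³ = 4913 ≡ 13 (mod 20), not 3.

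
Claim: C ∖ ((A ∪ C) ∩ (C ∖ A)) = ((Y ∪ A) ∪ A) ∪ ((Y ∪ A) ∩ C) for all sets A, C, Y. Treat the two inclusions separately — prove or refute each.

(⊆) holds; (⊇) fails.

(⊇) This inclusion fails. Take A = {1}, C = ∅, Y = ∅; then 1 ∈ ((Y ∪ A) ∪ A) ∪ ((Y ∪ A) ∩ C) but 1 ∉ C ∖ ((A ∪ C) ∩ (C ∖ A)).

(⊆) Let x ∈ C ∖ ((A ∪ C) ∩ (C ∖ A)). Then either x ∈ A ∩ C and x ∉ Y; or x ∈ A ∩ C ∩ Y. In each case x ∈ ((Y ∪ A) ∪ A) ∪ ((Y ∪ A) ∩ C), so C ∖ ((A ∪ C) ∩ (C ∖ A)) ⊆ ((Y ∪ A) ∪ A) ∪ ((Y ∪ A) ∩ C).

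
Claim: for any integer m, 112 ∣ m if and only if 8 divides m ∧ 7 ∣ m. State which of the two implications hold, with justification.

(⇒) holds; (⇐) fails.

(⇒) If 112 ∣ m, write m = 112q. Since 112 = 14·8, m = 8·(14q), so 8 ∣ m; and since 112 = 16·7, m = 7·(16q), so 7 ∣ m.

(⇐) This fails: take m = 56. Both 8 ∣ 56 and 7 ∣ 56, yet 56 is not a multiple of 112 (since 56 = 0·112 + 56), so 112 ∤ 56.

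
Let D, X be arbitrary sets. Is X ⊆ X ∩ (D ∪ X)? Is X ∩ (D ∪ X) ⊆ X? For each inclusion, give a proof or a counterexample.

The two sets are equal.

(⊆) Let x ∈ X. Then either x ∈ X and x ∉ D; or x ∈ D ∩ X. In each case x ∈ X ∩ (D ∪ X), so X ⊆ X ∩ (D ∪ X).

(⊇) Let x ∈ X ∩ (D ∪ X). Then either x ∈ X and x ∉ D; or x ∈ D ∩ X. In each case x ∈ X, so X ∩ (D ∪ X) ⊆ X.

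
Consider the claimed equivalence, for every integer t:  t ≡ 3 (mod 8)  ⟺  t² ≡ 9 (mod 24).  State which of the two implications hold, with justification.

Neither implication holds.

(→) This fails: take t = 11. Then 11 ≡ 3 (mod 8), but 11² = 121 ≡ 1 (mod 24), not 9.

(←) This fails: take t = 9. Then 9² = 81 ≡ 9 (mod 24), yet 9 ≡ 1 (mod 8), not 3.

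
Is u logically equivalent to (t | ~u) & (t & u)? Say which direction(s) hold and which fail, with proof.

(⇒) This fails. Under u = T, t = F, the left side is true but the right side is false.

(⇐) Assume the antecedent. If u is true, u reduces to true regardless of the other variables. If u is false, the antecedent cannot hold. Either way u holds.

Not equivalent: only (⇐) holds.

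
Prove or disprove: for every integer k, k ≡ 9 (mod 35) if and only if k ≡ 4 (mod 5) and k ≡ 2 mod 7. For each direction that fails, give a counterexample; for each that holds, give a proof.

Both implications hold.

[⇐] If k ≡ 4 (mod 5) and k ≡ 2 (mod 7), then by the Chinese remainder theorem k ≡ 9 (mod 35). This is exactly k ≡ 9 (mod 35).

[⇒] Suppose k ≡ 9 (mod 35); write k = 35j + 9. Since 5 ∣ 35, reducing mod 5 gives k ≡ 9 ≡ 4 (mod 5); since 7 ∣ 35, reducing mod 7 gives k ≡ 9 ≡ 2 (mod 7).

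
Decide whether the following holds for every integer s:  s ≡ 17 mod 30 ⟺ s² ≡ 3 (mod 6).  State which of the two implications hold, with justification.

(⇒) This fails: take s = 17. Then 17 ≡ 17 (mod 30), but 17² = 289 ≡ 1 (mod 6), not 3.

(⇐) This fails: take s = 3. Then 3² = 9 ≡ 3 (mod 6), yet 3 ≡ 3 (mod 30), not 17.

Both directions fail.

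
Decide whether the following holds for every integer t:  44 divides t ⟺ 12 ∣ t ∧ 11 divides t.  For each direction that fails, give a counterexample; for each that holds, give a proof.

Only the reverse direction holds.

(⟹) This fails: take t = 44. Certainly 44 ∣ 44, but 12 ∤ 44.

(⟸) Suppose 12 ∣ t and 11 ∣ t. Any common multiple of 12 and 11 is a multiple of their lcm; here gcd(12, 11) = 1, so lcm(12, 11) = 12·11 = 132, so 132 ∣ t. Since 44 ∣ 132, it follows that 44 ∣ t.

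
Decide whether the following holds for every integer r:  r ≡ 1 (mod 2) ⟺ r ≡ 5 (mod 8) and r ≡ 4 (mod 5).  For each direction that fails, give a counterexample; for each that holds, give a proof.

Not equivalent: only (⇐) holds.

(⇒) This fails: r = 1 gives 1 ≡ 1 (mod 2) but 1 ≡ 1 (mod 8), so the conjunction on the right does not hold.

(⇐) Conversely, if r ≡ 5 (mod 8) and r ≡ 4 (mod 5), then by the Chinese remainder theorem r ≡ 29 (mod 40). Since 29 ≡ 1 (mod 2) and 2 ∣ 40, we get r ≡ 1 (mod 2).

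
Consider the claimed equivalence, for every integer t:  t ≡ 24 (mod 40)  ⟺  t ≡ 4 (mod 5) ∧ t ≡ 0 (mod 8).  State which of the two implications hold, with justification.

[⇒] Suppose t ≡ 24 (mod 40); write t = 40j + 24. Since 5 ∣ 40, reducing mod 5 gives t ≡ 24 ≡ 4 (mod 5); since 8 ∣ 40, reducing mod 8 gives t ≡ 24 ≡ 0 (mod 8).

[⇐] Conversely, if t ≡ 4 (mod 5) and t ≡ 0 (mod 8), then by the Chinese remainder theorem t ≡ 24 (mod 40). This is exactly t ≡ 24 (mod 40).

Equivalent; both directions hold.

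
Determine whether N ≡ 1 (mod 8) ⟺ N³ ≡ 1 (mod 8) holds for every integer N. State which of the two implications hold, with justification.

Forward direction. Suppose N ≡ 1 (mod 8). Write N = 8j + 1. Then (8j + 1)³ = 512j³ + 192j² + 24j + 1 = 8(64j³ + 24j² + 3j) + 1, so N³ ≡ 1 (mod 8).

Converse. Suppose N³ ≡ 1 (mod 8). The only residue r in {0, …, 7} with r³ ≡ 1 (mod 8) is r = 1, so N ≡ 1 (mod 8).

Both directions hold.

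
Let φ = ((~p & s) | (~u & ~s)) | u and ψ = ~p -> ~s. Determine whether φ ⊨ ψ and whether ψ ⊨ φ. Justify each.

Forward direction. This fails. Under p = F, u = F, s = T, the left side is true but the right side is false.

Converse. This fails. Under p = T, u = F, s = T, the left side is false but the right side is true.

(⇒) fails and (⇐) fails.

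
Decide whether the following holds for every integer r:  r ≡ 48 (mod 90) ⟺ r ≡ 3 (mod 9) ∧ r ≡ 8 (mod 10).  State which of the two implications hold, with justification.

[⇒] Suppose r ≡ 48 (mod 90); write r = 90j + 48. Since 9 ∣ 90, reducing mod 9 gives r ≡ 48 ≡ 3 (mod 9); since 10 ∣ 90, reducing mod 10 gives r ≡ 48 ≡ 8 (mod 10).

[⇐] Conversely, if r ≡ 3 (mod 9) and r ≡ 8 (mod 10), then by the Chinese remainder theorem r ≡ 48 (mod 90). This is exactly r ≡ 48 (mod 90).

Both directions hold.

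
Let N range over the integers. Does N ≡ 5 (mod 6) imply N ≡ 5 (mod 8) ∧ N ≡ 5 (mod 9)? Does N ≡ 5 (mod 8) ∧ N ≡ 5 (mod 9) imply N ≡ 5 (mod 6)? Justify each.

Only the reverse direction holds.

(⟹) This fails: N = 65 gives 65 ≡ 5 (mod 6) but 65 ≡ 1 (mod 8), so the conjunction on the right does not hold.

(⟸) Conversely, if N ≡ 5 (mod 8) and N ≡ 5 (mod 9), then by the Chinese remainder theorem N ≡ 5 (mod 72). Since 5 ≡ 5 (mod 6) and 6 ∣ 72, we get N ≡ 5 (mod 6).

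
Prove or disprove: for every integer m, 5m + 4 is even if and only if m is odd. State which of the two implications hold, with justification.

Neither implication holds.

[⇒] This fails: m = 0 gives 5m + 4 = 4, which is even, but 0 is even, not odd.

[⇐] This also fails: m = 1 is odd, but 5m + 4 = 9 is odd, not even.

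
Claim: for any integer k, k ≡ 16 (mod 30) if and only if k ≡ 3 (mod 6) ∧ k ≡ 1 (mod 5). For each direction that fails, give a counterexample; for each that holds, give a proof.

(→) This fails: k = 16 gives 16 ≡ 16 (mod 30) but 16 ≡ 4 (mod 6), so the conjunction on the right does not hold.

(←) This fails: k = 21 satisfies both congruences on the right (21 ≡ 3 mod 6 and 21 ≡ 1 mod 5) yet 21 ≡ 21 (mod 30), not 16.

Neither implication holds.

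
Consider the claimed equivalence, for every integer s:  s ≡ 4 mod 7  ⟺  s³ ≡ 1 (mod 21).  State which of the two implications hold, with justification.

(⇒) This fails: take s = 11. Then 11 ≡ 4 (mod 7), but 11³ = 1331 ≡ 8 (mod 21), not 1.

(⇐) This fails: take s = 1. Then 1³ = 1 ≡ 1 (mod 21), yet 1 ≡ 1 (mod 7), not 4.

Neither direction holds.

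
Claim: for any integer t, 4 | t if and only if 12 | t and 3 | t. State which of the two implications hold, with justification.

Not equivalent: only (⇐) holds.

(⇒) This fails: take t = 4. Certainly 4 ∣ 4, but 12 ∤ 4.

(⇐) Suppose 12 ∣ t and 3 ∣ t. Any common multiple of 12 and 3 is a multiple of their lcm; here lcm(12, 3) = 12·3/gcd(12, 3) = 36/3 = 12, so 12 ∣ t. Since 4 ∣ 12, it follows that 4 ∣ t.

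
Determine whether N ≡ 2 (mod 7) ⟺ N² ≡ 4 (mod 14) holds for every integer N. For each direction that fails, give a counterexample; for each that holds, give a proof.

[⇒] This fails: take N = 9. Then 9 ≡ 2 (mod 7), but 9² = 81 ≡ 11 (mod 14), not 4.

[⇐] This fails: take N = 12. Then 12² = 144 ≡ 4 (mod 14), yet 12 ≡ 5 (mod 7), not 2.

Neither implication holds.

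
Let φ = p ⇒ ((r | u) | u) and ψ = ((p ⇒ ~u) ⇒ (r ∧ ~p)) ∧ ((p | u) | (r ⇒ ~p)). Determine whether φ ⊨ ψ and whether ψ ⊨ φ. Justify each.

[⇒] This fails. Under r = F, u = F, p = F, the left side is true but the right side is false.

[⇐] Assume the antecedent. If r is true, p ⇒ ((r | u) | u) reduces to true regardless of the other variables. If r is false, the antecedent forces (r = F, u = T, p = T), and p ⇒ ((r | u) | u) holds there. Either way p ⇒ ((r | u) | u) holds.

(⇒) fails; (⇐) holds.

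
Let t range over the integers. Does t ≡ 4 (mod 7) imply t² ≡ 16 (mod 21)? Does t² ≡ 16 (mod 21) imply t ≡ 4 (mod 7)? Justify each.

(→) This fails: take t = 18. Then 18 ≡ 4 (mod 7), but 18² = 324 ≡ 9 (mod 21), not 16.

(←) This fails: take t = 10. Then 10² = 100 ≡ 16 (mod 21), yet 10 ≡ 3 (mod 7), not 4.

Neither implication holds.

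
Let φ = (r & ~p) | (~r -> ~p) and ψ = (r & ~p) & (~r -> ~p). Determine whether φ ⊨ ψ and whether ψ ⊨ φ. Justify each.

Forward direction. This fails. Under r = F, p = F, the left side is true but the right side is false.

Converse. Assume the antecedent. If r is true, (r & ~p) | (~r -> ~p) reduces to true regardless of the other variables. If r is false, the antecedent cannot hold. Either way (r & ~p) | (~r -> ~p) holds.

Only the reverse direction holds.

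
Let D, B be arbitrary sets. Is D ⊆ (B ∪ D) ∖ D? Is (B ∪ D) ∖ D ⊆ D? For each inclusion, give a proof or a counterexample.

Neither inclusion holds.

Forward inclusion. This inclusion fails. Take D = {1}, B = ∅; then 1 ∈ D but 1 ∉ (B ∪ D) ∖ D.

Reverse inclusion. This inclusion fails. Take D = ∅, B = {1}; then 1 ∈ (B ∪ D) ∖ D but 1 ∉ D.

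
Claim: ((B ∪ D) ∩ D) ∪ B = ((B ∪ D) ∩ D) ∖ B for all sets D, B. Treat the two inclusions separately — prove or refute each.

(⊆) fails; (⊇) holds.

(⊆) This inclusion fails. Take D = ∅, B = {1}; then 1 ∈ ((B ∪ D) ∩ D) ∪ B but 1 ∉ ((B ∪ D) ∩ D) ∖ B.

(⊇) Let x ∈ ((B ∪ D) ∩ D) ∖ B. Then x ∈ D and x ∉ B, from which x ∈ ((B ∪ D) ∩ D) ∪ B.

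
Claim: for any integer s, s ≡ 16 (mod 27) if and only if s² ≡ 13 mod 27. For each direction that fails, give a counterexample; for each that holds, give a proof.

Only the forward direction holds.

(⇐) This fails: take s = 11. Then 11² = 121 ≡ 13 (mod 27), yet 11 ≡ 11 (mod 27), not 16.

(⇒) Suppose s ≡ 16 (mod 27). Write s = 27j + 16. Then (27j + 16)² = 729j² + 864j + 256 = 27(27j² + 32j + 9) + 13, so s² ≡ 13 (mod 27).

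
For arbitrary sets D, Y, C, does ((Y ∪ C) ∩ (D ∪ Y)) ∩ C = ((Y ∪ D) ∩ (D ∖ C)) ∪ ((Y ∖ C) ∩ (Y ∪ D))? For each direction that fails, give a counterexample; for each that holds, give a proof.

(⟹) This inclusion fails. Take D = {1}, Y = ∅, C = {1}; then 1 ∈ ((Y ∪ C) ∩ (D ∪ Y)) ∩ C but 1 ∉ ((Y ∪ D) ∩ (D ∖ C)) ∪ ((Y ∖ C) ∩ (Y ∪ D)).

(⟸) This inclusion fails. Take D = {1}, Y = ∅, C = ∅; then 1 ∈ ((Y ∪ D) ∩ (D ∖ C)) ∪ ((Y ∖ C) ∩ (Y ∪ D)) but 1 ∉ ((Y ∪ C) ∩ (D ∪ Y)) ∩ C.

Neither inclusion holds.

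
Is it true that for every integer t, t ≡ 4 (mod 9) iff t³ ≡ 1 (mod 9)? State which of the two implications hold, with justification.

The forward direction holds; the converse fails.

(←) This fails: take t = 1. Then 1³ = 1 ≡ 1 (mod 9), yet 1 ≡ 1 (mod 9), not 4.

(→) Suppose t ≡ 4 (mod 9). Write t = 9j + 4. Then (9j + 4)³ = 729j³ + 972j² + 432j + 64 = 9(81j³ + 108j² + 48j + 7) + 1, so t³ ≡ 1 (mod 9).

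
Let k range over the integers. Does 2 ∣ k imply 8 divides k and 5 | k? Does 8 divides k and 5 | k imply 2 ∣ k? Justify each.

(←) Suppose 8 ∣ k and 5 ∣ k. Any common multiple of 8 and 5 is a multiple of their lcm; here gcd(8, 5) = 1, so lcm(8, 5) = 8·5 = 40, so 40 ∣ k. Since 2 ∣ 40, it follows that 2 ∣ k.

(→) This fails: take k = 2. Certainly 2 ∣ 2, but 8 ∤ 2.

Only the reverse direction holds.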